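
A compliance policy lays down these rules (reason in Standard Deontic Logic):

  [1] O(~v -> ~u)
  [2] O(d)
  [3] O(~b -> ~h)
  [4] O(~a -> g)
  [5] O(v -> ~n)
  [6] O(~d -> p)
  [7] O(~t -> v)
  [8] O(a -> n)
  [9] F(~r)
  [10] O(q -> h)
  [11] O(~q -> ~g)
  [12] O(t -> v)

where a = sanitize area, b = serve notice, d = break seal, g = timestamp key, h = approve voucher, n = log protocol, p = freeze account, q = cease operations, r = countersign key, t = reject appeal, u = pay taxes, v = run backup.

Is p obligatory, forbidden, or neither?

Premise 6 is O(~d -> p), but O(~d) is not derivable from the premises, so it does not yield O(p).
No premise or chain of K-axiom applications forces O(p), and none forces O(~p). So p is neither obligatory nor forbidden under these norms.

Neither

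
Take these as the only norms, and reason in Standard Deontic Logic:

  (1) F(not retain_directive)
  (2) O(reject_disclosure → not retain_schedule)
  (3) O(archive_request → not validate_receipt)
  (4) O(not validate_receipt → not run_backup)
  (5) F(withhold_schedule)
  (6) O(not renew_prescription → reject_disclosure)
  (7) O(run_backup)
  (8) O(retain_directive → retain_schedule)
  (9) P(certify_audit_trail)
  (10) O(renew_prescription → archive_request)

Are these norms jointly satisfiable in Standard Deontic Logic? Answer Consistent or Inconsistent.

Premise 7 states O(run_backup) outright.
Premise 4, O(not validate_receipt → not run_backup), contraposes to O(run_backup → validate_receipt); with O(run_backup) we get O(validate_receipt).
The contrapositive of premise 3 (O(archive_request → not validate_receipt)) is O(validate_receipt → not archive_request), and O(validate_receipt) is already established, so O(not archive_request).
The contrapositive of premise 10 (O(renew_prescription → archive_request)) is O(not archive_request → not renew_prescription), and O(not archive_request) is already established, so O(not renew_prescription).
From O(not renew_prescription) and premise 6, O(not renew_prescription → reject_disclosure), we obtain O(reject_disclosure).
From O(reject_disclosure) and premise 2, O(reject_disclosure → not retain_schedule), we obtain O(not retain_schedule).
Premise 8, O(retain_directive → retain_schedule), contraposes to O(not retain_schedule → not retain_directive); with O(not retain_schedule) we get O(not retain_directive).
Yet premise 1 is F(not retain_directive), i.e. O(retain_directive).
We now have both O(not retain_directive) and O(retain_directive) — retain_directive is simultaneously obligatory and forbidden, violating the D-axiom.

Inconsistent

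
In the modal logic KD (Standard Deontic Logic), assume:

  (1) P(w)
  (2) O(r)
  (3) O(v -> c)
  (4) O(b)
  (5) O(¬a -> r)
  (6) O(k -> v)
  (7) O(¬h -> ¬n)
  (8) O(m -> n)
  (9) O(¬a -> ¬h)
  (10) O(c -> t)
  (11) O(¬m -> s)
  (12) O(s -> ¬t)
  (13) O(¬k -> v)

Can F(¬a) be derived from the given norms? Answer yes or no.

By case analysis on k: premise 6 gives O(k -> v) and premise 13 gives O(¬k -> v), so O(v) either way.
With premise 3, O(v -> c), the K-axiom yields O(c).
With premise 10, O(c -> t), the K-axiom yields O(t).
Premise 12, O(s -> ¬t), contraposes to O(t -> ¬s); with O(t) we get O(¬s).
Premise 11, O(¬m -> s), contraposes to O(¬s -> m); with O(¬s) we get O(m).
From O(m) and premise 8, O(m -> n), we obtain O(n).
Premise 7, O(¬h -> ¬n), contraposes to O(n -> h); with O(n) we get O(h).
Premise 9, O(¬a -> ¬h), contraposes to O(h -> a); with O(h) we get O(a).
Premises 1, 2, 4, 5 do not contribute to this derivation.
So O(a) holds, i.e. F(¬a). The claim follows.

Yes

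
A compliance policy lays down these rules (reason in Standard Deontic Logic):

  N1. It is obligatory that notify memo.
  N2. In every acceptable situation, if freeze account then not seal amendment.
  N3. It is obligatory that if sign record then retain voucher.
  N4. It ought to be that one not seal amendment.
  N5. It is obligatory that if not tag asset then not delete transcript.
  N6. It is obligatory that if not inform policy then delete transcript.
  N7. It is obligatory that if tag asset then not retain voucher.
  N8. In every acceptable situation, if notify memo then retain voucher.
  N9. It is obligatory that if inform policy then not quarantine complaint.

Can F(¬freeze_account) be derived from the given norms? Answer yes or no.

No

Premise 2 is O(freeze_account → ¬seal_amendment); even if O(¬seal_amendment) held, inferring O(freeze_account) would be affirming the consequent — invalid.
No other premise forces O(freeze_account). An ideal world satisfying every premise can still have ¬freeze_account true, so F(¬freeze_account) is not derivable.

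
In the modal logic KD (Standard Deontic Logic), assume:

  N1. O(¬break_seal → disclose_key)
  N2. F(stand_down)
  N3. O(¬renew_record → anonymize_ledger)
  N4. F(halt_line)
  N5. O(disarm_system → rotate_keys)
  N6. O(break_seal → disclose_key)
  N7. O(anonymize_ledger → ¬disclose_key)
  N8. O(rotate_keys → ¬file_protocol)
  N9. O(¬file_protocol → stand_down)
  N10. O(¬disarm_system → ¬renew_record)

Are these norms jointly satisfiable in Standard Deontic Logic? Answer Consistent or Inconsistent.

Premises 6 and 1 cover both cases: O(break_seal → disclose_key) and O(¬break_seal → disclose_key). Since break_seal ∨ ¬break_seal is a tautology, O(disclose_key) follows.
Premise 7, O(anonymize_ledger → ¬disclose_key), contraposes to O(disclose_key → ¬anonymize_ledger); with O(disclose_key) we get O(¬anonymize_ledger).
Premise 3, O(¬renew_record → anonymize_ledger), contraposes to O(¬anonymize_ledger → renew_record); with O(¬anonymize_ledger) we get O(renew_record).
Premise 10 is O(¬disarm_system → ¬renew_record); contrapositively O(renew_record → disarm_system). Since O(renew_record) holds, K gives O(disarm_system).
With premise 5, O(disarm_system → rotate_keys), the K-axiom yields O(rotate_keys).
Premise 8 is O(rotate_keys → ¬file_protocol); since O(rotate_keys), deontic closure gives O(¬file_protocol).
With premise 9, O(¬file_protocol → stand_down), the K-axiom yields O(stand_down).
However, F(stand_down) at premise 2 amounts to O(¬stand_down).
We now have both O(stand_down) and O(¬stand_down) — stand_down is simultaneously obligatory and forbidden, violating the D-axiom.

Inconsistent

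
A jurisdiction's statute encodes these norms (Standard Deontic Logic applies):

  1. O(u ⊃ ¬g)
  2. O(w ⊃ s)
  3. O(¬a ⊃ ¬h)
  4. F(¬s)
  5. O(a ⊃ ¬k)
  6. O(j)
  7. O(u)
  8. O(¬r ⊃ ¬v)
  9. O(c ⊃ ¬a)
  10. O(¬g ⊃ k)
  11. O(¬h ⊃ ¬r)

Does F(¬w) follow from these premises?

No

Premise 2 is O(w ⊃ s); even if O(s) held, inferring O(w) would be affirming the consequent — invalid.
No other premise forces O(w). An ideal world satisfying every premise can still have ¬w true, so F(¬w) is not derivable.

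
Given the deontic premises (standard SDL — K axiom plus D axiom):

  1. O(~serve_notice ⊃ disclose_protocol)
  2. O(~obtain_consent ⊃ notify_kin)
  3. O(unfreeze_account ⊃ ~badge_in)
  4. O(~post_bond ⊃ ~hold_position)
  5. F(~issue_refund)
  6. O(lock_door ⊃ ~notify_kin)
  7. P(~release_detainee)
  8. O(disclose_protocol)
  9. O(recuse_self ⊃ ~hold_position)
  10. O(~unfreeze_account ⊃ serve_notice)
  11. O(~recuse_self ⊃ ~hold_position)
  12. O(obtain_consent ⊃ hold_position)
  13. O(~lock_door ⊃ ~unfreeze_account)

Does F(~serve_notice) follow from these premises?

Yes

Premises 9 and 11 cover both cases: O(recuse_self ⊃ ~hold_position) and O(~recuse_self ⊃ ~hold_position). Since recuse_self ∨ ~recuse_self is a tautology, O(~hold_position) follows.
The contrapositive of premise 12 (O(obtain_consent ⊃ hold_position)) is O(~hold_position ⊃ ~obtain_consent), and O(~hold_position) is already established, so O(~obtain_consent).
From O(~obtain_consent) and premise 2, O(~obtain_consent ⊃ notify_kin), we obtain O(notify_kin).
The contrapositive of premise 6 (O(lock_door ⊃ ~notify_kin)) is O(notify_kin ⊃ ~lock_door), and O(notify_kin) is already established, so O(~lock_door).
With premise 13, O(~lock_door ⊃ ~unfreeze_account), the K-axiom yields O(~unfreeze_account).
With premise 10, O(~unfreeze_account ⊃ serve_notice), the K-axiom yields O(serve_notice).
Premises 1, 3, 4, 5, 7, 8 do not contribute to this derivation.
So O(serve_notice) holds, i.e. F(~serve_notice). The claim follows.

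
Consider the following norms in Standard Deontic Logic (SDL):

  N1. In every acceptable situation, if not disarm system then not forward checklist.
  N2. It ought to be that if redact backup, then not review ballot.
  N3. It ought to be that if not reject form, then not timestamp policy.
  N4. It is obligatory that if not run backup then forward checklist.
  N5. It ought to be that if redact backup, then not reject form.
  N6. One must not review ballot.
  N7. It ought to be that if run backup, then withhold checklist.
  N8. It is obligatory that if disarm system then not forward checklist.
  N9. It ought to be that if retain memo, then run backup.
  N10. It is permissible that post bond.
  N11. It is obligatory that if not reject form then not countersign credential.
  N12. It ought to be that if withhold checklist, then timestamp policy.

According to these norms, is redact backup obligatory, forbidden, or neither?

Premises 8 and 1 cover both cases: O(disarm_system → ¬forward_checklist) and O(¬disarm_system → ¬forward_checklist). Since disarm_system ∨ ¬disarm_system is a tautology, O(¬forward_checklist) follows.
Premise 4, O(¬run_backup → forward_checklist), contraposes to O(¬forward_checklist → run_backup); with O(¬forward_checklist) we get O(run_backup).
With premise 7, O(run_backup → withhold_checklist), the K-axiom yields O(withhold_checklist).
From O(withhold_checklist) and premise 12, O(withhold_checklist → timestamp_policy), we obtain O(timestamp_policy).
Premise 3 is O(¬reject_form → ¬timestamp_policy); contrapositively O(timestamp_policy → reject_form). Since O(timestamp_policy) holds, K gives O(reject_form).
Premise 5, O(redact_backup → ¬reject_form), contraposes to O(reject_form → ¬redact_backup); with O(reject_form) we get O(¬redact_backup).
Premises 2, 6, 9, 10, 11 do not contribute to this derivation.
Thus O(¬redact_backup), which is F(redact_backup): redact_backup is forbidden.

Forbidden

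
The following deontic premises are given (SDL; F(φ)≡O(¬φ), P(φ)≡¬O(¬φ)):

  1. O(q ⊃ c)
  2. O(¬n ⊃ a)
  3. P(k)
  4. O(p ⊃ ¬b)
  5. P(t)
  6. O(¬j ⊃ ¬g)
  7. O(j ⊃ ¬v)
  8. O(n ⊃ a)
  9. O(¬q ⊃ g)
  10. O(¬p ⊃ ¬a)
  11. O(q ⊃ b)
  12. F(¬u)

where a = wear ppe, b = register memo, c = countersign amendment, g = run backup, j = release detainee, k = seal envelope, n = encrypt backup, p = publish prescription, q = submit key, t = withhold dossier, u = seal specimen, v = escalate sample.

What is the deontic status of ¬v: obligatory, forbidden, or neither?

Obligatory

Premises 8 and 2 are O(n ⊃ a) and O(¬n ⊃ a); every ideal world satisfies n or ¬n, so in either case a holds — hence O(a).
The contrapositive of premise 10 (O(¬p ⊃ ¬a)) is O(a ⊃ p), and O(a) is already established, so O(p).
Applying K to premise 4 (O(p ⊃ ¬b)) and O(p) yields O(¬b).
Premise 11, O(q ⊃ b), contraposes to O(¬b ⊃ ¬q); with O(¬b) we get O(¬q).
From O(¬q) and premise 9, O(¬q ⊃ g), we obtain O(g).
Premise 6, O(¬j ⊃ ¬g), contraposes to O(g ⊃ j); with O(g) we get O(j).
Applying K to premise 7 (O(j ⊃ ¬v)) and O(j) yields O(¬v).
Premises 1, 3, 5, 12 do not contribute to this derivation.
Hence ¬v is obligatory.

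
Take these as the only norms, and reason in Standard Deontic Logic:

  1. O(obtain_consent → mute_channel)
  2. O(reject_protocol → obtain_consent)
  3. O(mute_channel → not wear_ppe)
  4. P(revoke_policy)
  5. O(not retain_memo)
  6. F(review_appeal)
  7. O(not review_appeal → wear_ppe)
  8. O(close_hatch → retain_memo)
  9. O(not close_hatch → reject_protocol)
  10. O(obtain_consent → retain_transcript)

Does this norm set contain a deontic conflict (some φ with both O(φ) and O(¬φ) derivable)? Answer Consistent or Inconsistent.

Inconsistent

F(review_appeal) at premise 6 means O(not review_appeal).
Applying K to premise 7 (O(not review_appeal → wear_ppe)) and O(not review_appeal) yields O(wear_ppe).
The contrapositive of premise 3 (O(mute_channel → not wear_ppe)) is O(wear_ppe → not mute_channel), and O(wear_ppe) is already established, so O(not mute_channel).
Premise 1, O(obtain_consent → mute_channel), contraposes to O(not mute_channel → not obtain_consent); with O(not mute_channel) we get O(not obtain_consent).
The contrapositive of premise 2 (O(reject_protocol → obtain_consent)) is O(not obtain_consent → not reject_protocol), and O(not obtain_consent) is already established, so O(not reject_protocol).
The contrapositive of premise 9 (O(not close_hatch → reject_protocol)) is O(not reject_protocol → close_hatch), and O(not reject_protocol) is already established, so O(close_hatch).
Applying K to premise 8 (O(close_hatch → retain_memo)) and O(close_hatch) yields O(retain_memo).
But premise 5 directly asserts O(not retain_memo).
We now have both O(retain_memo) and O(not retain_memo) — retain_memo is simultaneously obligatory and forbidden, violating the D-axiom.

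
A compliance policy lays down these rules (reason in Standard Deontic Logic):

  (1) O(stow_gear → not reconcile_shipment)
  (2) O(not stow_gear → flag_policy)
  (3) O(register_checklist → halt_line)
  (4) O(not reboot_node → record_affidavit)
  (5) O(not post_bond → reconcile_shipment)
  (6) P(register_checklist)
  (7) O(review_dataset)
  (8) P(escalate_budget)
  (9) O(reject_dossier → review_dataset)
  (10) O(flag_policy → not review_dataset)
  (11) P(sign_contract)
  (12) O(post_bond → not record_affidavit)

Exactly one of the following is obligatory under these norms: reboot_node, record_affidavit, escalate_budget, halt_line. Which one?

From premise 7 we have O(review_dataset).
Premise 10, O(flag_policy → not review_dataset), contraposes to O(review_dataset → not flag_policy); with O(review_dataset) we get O(not flag_policy).
Premise 2, O(not stow_gear → flag_policy), contraposes to O(not flag_policy → stow_gear); with O(not flag_policy) we get O(stow_gear).
Premise 1 is O(stow_gear → not reconcile_shipment); since O(stow_gear), deontic closure gives O(not reconcile_shipment).
Premise 5 is O(not post_bond → reconcile_shipment); contrapositively O(not reconcile_shipment → post_bond). Since O(not reconcile_shipment) holds, K gives O(post_bond).
Premise 12 is O(post_bond → not record_affidavit); since O(post_bond), deontic closure gives O(not record_affidavit).
The contrapositive of premise 4 (O(not reboot_node → record_affidavit)) is O(not record_affidavit → reboot_node), and O(not record_affidavit) is already established, so O(reboot_node).
So O(reboot_node) holds — reboot_node is obligatory. None of the other listed options is made obligatory by any chain of premises.

reboot_node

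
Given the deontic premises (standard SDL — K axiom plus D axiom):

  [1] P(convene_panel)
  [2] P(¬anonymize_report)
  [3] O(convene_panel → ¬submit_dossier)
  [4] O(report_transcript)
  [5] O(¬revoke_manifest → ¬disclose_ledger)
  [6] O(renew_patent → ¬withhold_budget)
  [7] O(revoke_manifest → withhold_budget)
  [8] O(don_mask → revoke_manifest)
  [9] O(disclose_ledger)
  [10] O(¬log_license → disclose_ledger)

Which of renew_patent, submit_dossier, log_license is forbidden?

Premise 9 states O(disclose_ledger) outright.
The contrapositive of premise 5 (O(¬revoke_manifest → ¬disclose_ledger)) is O(disclose_ledger → revoke_manifest), and O(disclose_ledger) is already established, so O(revoke_manifest).
With premise 7, O(revoke_manifest → withhold_budget), the K-axiom yields O(withhold_budget).
The contrapositive of premise 6 (O(renew_patent → ¬withhold_budget)) is O(withhold_budget → ¬renew_patent), and O(withhold_budget) is already established, so O(¬renew_patent).
So O(¬renew_patent) holds, i.e. renew_patent is forbidden. None of the other listed options is forbidden under the premises.

renew_patent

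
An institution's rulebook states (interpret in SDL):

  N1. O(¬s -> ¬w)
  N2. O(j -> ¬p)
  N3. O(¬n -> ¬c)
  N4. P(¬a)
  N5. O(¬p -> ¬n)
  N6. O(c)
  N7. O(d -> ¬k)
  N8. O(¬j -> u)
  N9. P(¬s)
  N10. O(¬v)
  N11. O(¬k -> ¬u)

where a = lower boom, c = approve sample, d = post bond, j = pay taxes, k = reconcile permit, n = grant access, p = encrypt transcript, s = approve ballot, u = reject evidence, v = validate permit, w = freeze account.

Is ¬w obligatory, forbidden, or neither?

Premise 1 is O(¬s -> ¬w), but O(¬s) is not derivable from the premises (the permission P(¬s) asserts only ¬O(s), not O(¬s)), so it does not yield O(¬w).
No premise or chain of K-axiom applications forces O(¬w), and none forces O(w). So ¬w is neither obligatory nor forbidden under these norms.

Neither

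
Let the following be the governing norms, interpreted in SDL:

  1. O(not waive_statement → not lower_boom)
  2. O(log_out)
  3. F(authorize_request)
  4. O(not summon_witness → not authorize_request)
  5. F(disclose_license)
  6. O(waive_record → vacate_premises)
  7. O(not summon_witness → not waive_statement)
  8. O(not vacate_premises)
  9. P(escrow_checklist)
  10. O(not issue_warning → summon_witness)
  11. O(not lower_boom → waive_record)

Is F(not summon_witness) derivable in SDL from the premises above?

Yes

Premise 8 gives O(not vacate_premises).
Premise 6, O(waive_record → vacate_premises), contraposes to O(not vacate_premises → not waive_record); with O(not vacate_premises) we get O(not waive_record).
Premise 11, O(not lower_boom → waive_record), contraposes to O(not waive_record → lower_boom); with O(not waive_record) we get O(lower_boom).
Premise 1, O(not waive_statement → not lower_boom), contraposes to O(lower_boom → waive_statement); with O(lower_boom) we get O(waive_statement).
Premise 7 is O(not summon_witness → not waive_statement); contrapositively O(waive_statement → summon_witness). Since O(waive_statement) holds, K gives O(summon_witness).
Premises 2, 3, 4, 5, 9, 10 do not contribute to this derivation.
So O(summon_witness) holds, i.e. F(not summon_witness). The claim follows.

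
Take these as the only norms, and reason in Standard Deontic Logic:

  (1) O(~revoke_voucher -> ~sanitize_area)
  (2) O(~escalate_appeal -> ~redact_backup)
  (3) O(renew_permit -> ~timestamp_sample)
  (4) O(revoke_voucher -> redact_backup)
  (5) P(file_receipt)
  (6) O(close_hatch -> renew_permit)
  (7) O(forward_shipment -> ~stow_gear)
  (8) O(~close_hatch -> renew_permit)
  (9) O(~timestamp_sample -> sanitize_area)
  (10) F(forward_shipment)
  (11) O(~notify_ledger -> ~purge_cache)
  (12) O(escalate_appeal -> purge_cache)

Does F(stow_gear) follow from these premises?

No

Premise 7 is O(forward_shipment -> ~stow_gear), but O(forward_shipment) is not derivable from the premises, so it does not yield O(~stow_gear).
No other premise forces O(~stow_gear). An ideal world satisfying every premise can still have stow_gear true, so F(stow_gear) is not derivable.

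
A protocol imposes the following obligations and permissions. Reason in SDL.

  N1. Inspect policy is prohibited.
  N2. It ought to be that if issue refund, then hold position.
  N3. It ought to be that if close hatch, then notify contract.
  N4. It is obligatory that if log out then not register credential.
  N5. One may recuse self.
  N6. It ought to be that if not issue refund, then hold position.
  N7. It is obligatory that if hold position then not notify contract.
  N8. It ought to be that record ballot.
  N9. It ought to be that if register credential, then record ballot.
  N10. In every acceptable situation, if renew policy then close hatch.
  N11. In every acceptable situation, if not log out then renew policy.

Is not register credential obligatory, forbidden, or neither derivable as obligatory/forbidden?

Obligatory

Premises 2 and 6 are O(issue_refund → hold_position) and O(¬issue_refund → hold_position); every ideal world satisfies issue_refund or ¬issue_refund, so in either case hold_position holds — hence O(hold_position).
Applying K to premise 7 (O(hold_position → ¬notify_contract)) and O(hold_position) yields O(¬notify_contract).
Premise 3 is O(close_hatch → notify_contract); contrapositively O(¬notify_contract → ¬close_hatch). Since O(¬notify_contract) holds, K gives O(¬close_hatch).
Premise 10, O(renew_policy → close_hatch), contraposes to O(¬close_hatch → ¬renew_policy); with O(¬close_hatch) we get O(¬renew_policy).
The contrapositive of premise 11 (O(¬log_out → renew_policy)) is O(¬renew_policy → log_out), and O(¬renew_policy) is already established, so O(log_out).
Premise 4 is O(log_out → ¬register_credential); since O(log_out), deontic closure gives O(¬register_credential).
Premises 1, 5, 8, 9 do not contribute to this derivation.
Hence ¬register_credential is obligatory.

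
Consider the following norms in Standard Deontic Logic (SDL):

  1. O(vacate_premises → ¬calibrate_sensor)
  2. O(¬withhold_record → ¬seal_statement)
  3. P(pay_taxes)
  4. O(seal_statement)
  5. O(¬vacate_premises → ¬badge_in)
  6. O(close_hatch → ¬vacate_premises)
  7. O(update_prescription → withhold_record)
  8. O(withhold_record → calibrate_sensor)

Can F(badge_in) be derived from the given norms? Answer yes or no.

Yes

Premise 4 gives O(seal_statement).
Premise 2 is O(¬withhold_record → ¬seal_statement); contrapositively O(seal_statement → withhold_record). Since O(seal_statement) holds, K gives O(withhold_record).
With premise 8, O(withhold_record → calibrate_sensor), the K-axiom yields O(calibrate_sensor).
The contrapositive of premise 1 (O(vacate_premises → ¬calibrate_sensor)) is O(calibrate_sensor → ¬vacate_premises), and O(calibrate_sensor) is already established, so O(¬vacate_premises).
From O(¬vacate_premises) and premise 5, O(¬vacate_premises → ¬badge_in), we obtain O(¬badge_in).
Premises 3, 6, 7 do not contribute to this derivation.
So O(¬badge_in) holds, i.e. F(badge_in). The claim follows.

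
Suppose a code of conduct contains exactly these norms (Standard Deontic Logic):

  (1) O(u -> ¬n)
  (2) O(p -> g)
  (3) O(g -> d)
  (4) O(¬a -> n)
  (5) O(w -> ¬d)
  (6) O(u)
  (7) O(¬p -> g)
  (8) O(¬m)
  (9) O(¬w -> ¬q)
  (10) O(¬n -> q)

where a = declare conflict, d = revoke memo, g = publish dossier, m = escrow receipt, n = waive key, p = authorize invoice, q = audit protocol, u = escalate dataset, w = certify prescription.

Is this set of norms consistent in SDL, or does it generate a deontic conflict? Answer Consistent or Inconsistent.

Inconsistent

Premises 7 and 2 are O(¬p -> g) and O(p -> g); every ideal world satisfies ¬p or p, so in either case g holds — hence O(g).
From O(g) and premise 3, O(g -> d), we obtain O(d).
Premise 5 is O(w -> ¬d); contrapositively O(d -> ¬w). Since O(d) holds, K gives O(¬w).
With premise 9, O(¬w -> ¬q), the K-axiom yields O(¬q).
The contrapositive of premise 10 (O(¬n -> q)) is O(¬q -> n), and O(¬q) is already established, so O(n).
Premise 1 is O(u -> ¬n); contrapositively O(n -> ¬u). Since O(n) holds, K gives O(¬u).
However, premise 6 gives O(u).
We now have both O(¬u) and O(u) — u is simultaneously obligatory and forbidden, violating the D-axiom.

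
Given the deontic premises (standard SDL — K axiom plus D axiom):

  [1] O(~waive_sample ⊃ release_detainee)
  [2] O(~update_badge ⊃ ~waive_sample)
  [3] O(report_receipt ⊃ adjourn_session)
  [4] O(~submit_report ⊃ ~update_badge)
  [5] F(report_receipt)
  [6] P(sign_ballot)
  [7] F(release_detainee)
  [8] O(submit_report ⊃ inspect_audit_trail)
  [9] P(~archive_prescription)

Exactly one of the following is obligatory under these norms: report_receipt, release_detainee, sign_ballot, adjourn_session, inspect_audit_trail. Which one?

inspect_audit_trail

Premise 7, F(release_detainee), is equivalent to O(~release_detainee).
Premise 1, O(~waive_sample ⊃ release_detainee), contraposes to O(~release_detainee ⊃ waive_sample); with O(~release_detainee) we get O(waive_sample).
The contrapositive of premise 2 (O(~update_badge ⊃ ~waive_sample)) is O(waive_sample ⊃ update_badge), and O(waive_sample) is already established, so O(update_badge).
Premise 4, O(~submit_report ⊃ ~update_badge), contraposes to O(update_badge ⊃ submit_report); with O(update_badge) we get O(submit_report).
Applying K to premise 8 (O(submit_report ⊃ inspect_audit_trail)) and O(submit_report) yields O(inspect_audit_trail).
So O(inspect_audit_trail) holds — inspect_audit_trail is obligatory. None of the other listed options is made obligatory by any chain of premises.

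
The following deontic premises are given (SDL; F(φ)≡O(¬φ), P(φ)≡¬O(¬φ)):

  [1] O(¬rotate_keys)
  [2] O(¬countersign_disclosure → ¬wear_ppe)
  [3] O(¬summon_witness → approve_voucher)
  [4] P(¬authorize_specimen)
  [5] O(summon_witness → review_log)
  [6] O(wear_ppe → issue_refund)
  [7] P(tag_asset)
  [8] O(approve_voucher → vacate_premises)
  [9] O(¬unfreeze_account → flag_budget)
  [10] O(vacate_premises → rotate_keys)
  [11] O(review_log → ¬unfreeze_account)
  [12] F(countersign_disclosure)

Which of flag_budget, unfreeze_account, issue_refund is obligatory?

From premise 1 we have O(¬rotate_keys).
Premise 10 is O(vacate_premises → rotate_keys); contrapositively O(¬rotate_keys → ¬vacate_premises). Since O(¬rotate_keys) holds, K gives O(¬vacate_premises).
Premise 8 is O(approve_voucher → vacate_premises); contrapositively O(¬vacate_premises → ¬approve_voucher). Since O(¬vacate_premises) holds, K gives O(¬approve_voucher).
The contrapositive of premise 3 (O(¬summon_witness → approve_voucher)) is O(¬approve_voucher → summon_witness), and O(¬approve_voucher) is already established, so O(summon_witness).
Applying K to premise 5 (O(summon_witness → review_log)) and O(summon_witness) yields O(review_log).
From O(review_log) and premise 11, O(review_log → ¬unfreeze_account), we obtain O(¬unfreeze_account).
Premise 9 is O(¬unfreeze_account → flag_budget); since O(¬unfreeze_account), deontic closure gives O(flag_budget).
So O(flag_budget) holds — flag_budget is obligatory. None of the other listed options is made obligatory by any chain of premises.

flag_budget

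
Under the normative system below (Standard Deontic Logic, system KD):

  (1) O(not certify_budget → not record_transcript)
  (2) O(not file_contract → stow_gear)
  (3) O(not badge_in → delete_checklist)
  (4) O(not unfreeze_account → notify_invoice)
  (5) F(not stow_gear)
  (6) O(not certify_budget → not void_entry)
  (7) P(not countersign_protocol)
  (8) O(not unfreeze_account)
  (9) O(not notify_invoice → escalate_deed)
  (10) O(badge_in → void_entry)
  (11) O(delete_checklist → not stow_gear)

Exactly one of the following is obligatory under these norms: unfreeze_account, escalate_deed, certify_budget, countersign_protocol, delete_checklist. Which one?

Premise 5 is F(not stow_gear), i.e. O(stow_gear).
Premise 11, O(delete_checklist → not stow_gear), contraposes to O(stow_gear → not delete_checklist); with O(stow_gear) we get O(not delete_checklist).
Premise 3 is O(not badge_in → delete_checklist); contrapositively O(not delete_checklist → badge_in). Since O(not delete_checklist) holds, K gives O(badge_in).
Premise 10 is O(badge_in → void_entry); since O(badge_in), deontic closure gives O(void_entry).
Premise 6 is O(not certify_budget → not void_entry); contrapositively O(void_entry → certify_budget). Since O(void_entry) holds, K gives O(certify_budget).
So O(certify_budget) holds — certify_budget is obligatory. None of the other listed options is made obligatory by any chain of premises.

certify_budget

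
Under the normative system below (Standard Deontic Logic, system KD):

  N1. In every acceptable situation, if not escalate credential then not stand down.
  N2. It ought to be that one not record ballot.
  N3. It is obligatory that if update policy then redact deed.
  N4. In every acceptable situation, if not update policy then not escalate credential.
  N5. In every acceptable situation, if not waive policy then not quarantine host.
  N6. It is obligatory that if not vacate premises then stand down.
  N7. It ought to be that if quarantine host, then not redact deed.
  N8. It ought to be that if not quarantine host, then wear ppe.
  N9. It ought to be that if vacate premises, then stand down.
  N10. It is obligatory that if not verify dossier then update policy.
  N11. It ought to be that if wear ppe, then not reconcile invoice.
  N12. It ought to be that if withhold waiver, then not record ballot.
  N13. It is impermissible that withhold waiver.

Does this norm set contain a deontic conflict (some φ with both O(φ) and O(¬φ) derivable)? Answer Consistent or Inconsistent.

Consistent

Premise 12 is O(withhold_waiver → ¬record_ballot); even if O(¬record_ballot) held, inferring O(withhold_waiver) would be affirming the consequent — invalid.
So O(withhold_waiver) is not derivable, and the apparent clash with O(¬withhold_waiver) does not arise.
A world satisfying every obligation exists (e.g. escalate_credential=true, quarantine_host=false, reconcile_invoice=false, record_ballot=false, redact_deed=true, stand_down=true, update_policy=true, vacate_premises=false, verify_dossier=false, waive_policy=false, wear_ppe=true, withhold_waiver=false); no atom is both obligatory and forbidden, so the set is consistent.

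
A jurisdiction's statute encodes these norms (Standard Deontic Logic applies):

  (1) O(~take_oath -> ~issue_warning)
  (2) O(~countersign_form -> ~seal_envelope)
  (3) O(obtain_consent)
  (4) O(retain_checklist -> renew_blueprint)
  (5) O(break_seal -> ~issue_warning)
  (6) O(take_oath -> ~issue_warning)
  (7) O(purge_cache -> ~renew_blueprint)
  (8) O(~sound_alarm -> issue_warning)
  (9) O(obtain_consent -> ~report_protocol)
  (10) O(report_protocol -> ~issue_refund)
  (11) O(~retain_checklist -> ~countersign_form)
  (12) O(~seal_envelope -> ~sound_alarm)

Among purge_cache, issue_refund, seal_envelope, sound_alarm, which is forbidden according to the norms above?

Premises 6 and 1 cover both cases: O(take_oath -> ~issue_warning) and O(~take_oath -> ~issue_warning). Since take_oath ∨ ~take_oath is a tautology, O(~issue_warning) follows.
Premise 8 is O(~sound_alarm -> issue_warning); contrapositively O(~issue_warning -> sound_alarm). Since O(~issue_warning) holds, K gives O(sound_alarm).
Premise 12 is O(~seal_envelope -> ~sound_alarm); contrapositively O(sound_alarm -> seal_envelope). Since O(sound_alarm) holds, K gives O(seal_envelope).
Premise 2, O(~countersign_form -> ~seal_envelope), contraposes to O(seal_envelope -> countersign_form); with O(seal_envelope) we get O(countersign_form).
The contrapositive of premise 11 (O(~retain_checklist -> ~countersign_form)) is O(countersign_form -> retain_checklist), and O(countersign_form) is already established, so O(retain_checklist).
With premise 4, O(retain_checklist -> renew_blueprint), the K-axiom yields O(renew_blueprint).
The contrapositive of premise 7 (O(purge_cache -> ~renew_blueprint)) is O(renew_blueprint -> ~purge_cache), and O(renew_blueprint) is already established, so O(~purge_cache).
So O(~purge_cache) holds, i.e. purge_cache is forbidden. None of the other listed options is forbidden under the premises.

purge_cache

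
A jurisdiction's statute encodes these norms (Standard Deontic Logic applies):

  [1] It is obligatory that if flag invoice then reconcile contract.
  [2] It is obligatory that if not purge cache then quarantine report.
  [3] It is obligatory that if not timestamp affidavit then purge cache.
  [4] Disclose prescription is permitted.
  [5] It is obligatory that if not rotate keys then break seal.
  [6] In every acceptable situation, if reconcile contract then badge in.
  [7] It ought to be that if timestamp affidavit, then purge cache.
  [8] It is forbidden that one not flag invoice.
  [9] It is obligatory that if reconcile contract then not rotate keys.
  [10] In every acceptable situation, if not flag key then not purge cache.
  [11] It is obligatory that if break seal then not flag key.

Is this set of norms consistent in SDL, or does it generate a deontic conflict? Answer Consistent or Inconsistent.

Inconsistent

Premises 3 and 7 are O(¬timestamp_affidavit → purge_cache) and O(timestamp_affidavit → purge_cache); every ideal world satisfies ¬timestamp_affidavit or timestamp_affidavit, so in either case purge_cache holds — hence O(purge_cache).
Premise 10 is O(¬flag_key → ¬purge_cache); contrapositively O(purge_cache → flag_key). Since O(purge_cache) holds, K gives O(flag_key).
The contrapositive of premise 11 (O(break_seal → ¬flag_key)) is O(flag_key → ¬break_seal), and O(flag_key) is already established, so O(¬break_seal).
Premise 5, O(¬rotate_keys → break_seal), contraposes to O(¬break_seal → rotate_keys); with O(¬break_seal) we get O(rotate_keys).
The contrapositive of premise 9 (O(reconcile_contract → ¬rotate_keys)) is O(rotate_keys → ¬reconcile_contract), and O(rotate_keys) is already established, so O(¬reconcile_contract).
The contrapositive of premise 1 (O(flag_invoice → reconcile_contract)) is O(¬reconcile_contract → ¬flag_invoice), and O(¬reconcile_contract) is already established, so O(¬flag_invoice).
Yet premise 8 is F(¬flag_invoice), i.e. O(flag_invoice).
We now have both O(¬flag_invoice) and O(flag_invoice) — flag_invoice is simultaneously obligatory and forbidden, violating the D-axiom.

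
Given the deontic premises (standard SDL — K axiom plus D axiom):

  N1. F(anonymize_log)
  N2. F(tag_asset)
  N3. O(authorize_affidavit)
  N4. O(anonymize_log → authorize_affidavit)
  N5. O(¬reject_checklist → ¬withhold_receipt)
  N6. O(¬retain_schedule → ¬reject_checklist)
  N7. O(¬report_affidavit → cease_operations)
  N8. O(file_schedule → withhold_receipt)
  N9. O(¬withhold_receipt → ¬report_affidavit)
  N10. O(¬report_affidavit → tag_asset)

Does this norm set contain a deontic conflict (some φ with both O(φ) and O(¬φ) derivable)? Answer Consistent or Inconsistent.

Premise 4 is O(anonymize_log → authorize_affidavit); even if O(authorize_affidavit) held, inferring O(anonymize_log) would be affirming the consequent — invalid.
So O(anonymize_log) is not derivable, and the apparent clash with O(¬anonymize_log) does not arise.
A world satisfying every obligation exists (e.g. anonymize_log=false, authorize_affidavit=true, cease_operations=false, file_schedule=false, reject_checklist=true, report_affidavit=true, retain_schedule=true, tag_asset=false, withhold_receipt=true); no atom is both obligatory and forbidden, so the set is consistent.

Consistent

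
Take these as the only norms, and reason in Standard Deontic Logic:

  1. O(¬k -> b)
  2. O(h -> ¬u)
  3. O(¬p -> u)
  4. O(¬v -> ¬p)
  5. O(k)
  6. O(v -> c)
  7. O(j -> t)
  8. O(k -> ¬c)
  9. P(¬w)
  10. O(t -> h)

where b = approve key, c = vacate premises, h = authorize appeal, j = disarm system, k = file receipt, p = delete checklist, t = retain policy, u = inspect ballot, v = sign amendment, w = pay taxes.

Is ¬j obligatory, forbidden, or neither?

Premise 5 gives O(k).
Premise 8 is O(k -> ¬c); since O(k), deontic closure gives O(¬c).
Premise 6 is O(v -> c); contrapositively O(¬c -> ¬v). Since O(¬c) holds, K gives O(¬v).
Premise 4 is O(¬v -> ¬p); since O(¬v), deontic closure gives O(¬p).
Applying K to premise 3 (O(¬p -> u)) and O(¬p) yields O(u).
Premise 2 is O(h -> ¬u); contrapositively O(u -> ¬h). Since O(u) holds, K gives O(¬h).
Premise 10 is O(t -> h); contrapositively O(¬h -> ¬t). Since O(¬h) holds, K gives O(¬t).
Premise 7, O(j -> t), contraposes to O(¬t -> ¬j); with O(¬t) we get O(¬j).
Premises 1, 9 do not contribute to this derivation.
Hence ¬j is obligatory.

Obligatory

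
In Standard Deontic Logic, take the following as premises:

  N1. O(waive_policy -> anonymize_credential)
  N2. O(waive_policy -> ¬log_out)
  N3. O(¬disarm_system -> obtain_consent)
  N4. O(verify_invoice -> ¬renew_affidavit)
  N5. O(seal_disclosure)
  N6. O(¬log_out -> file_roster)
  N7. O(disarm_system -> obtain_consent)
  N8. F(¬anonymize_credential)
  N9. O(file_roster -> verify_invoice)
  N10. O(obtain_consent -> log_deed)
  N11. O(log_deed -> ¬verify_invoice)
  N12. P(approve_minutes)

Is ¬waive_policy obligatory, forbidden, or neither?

Obligatory

Premises 3 and 7 are O(¬disarm_system -> obtain_consent) and O(disarm_system -> obtain_consent); every ideal world satisfies ¬disarm_system or disarm_system, so in either case obtain_consent holds — hence O(obtain_consent).
Premise 10 is O(obtain_consent -> log_deed); since O(obtain_consent), deontic closure gives O(log_deed).
Applying K to premise 11 (O(log_deed -> ¬verify_invoice)) and O(log_deed) yields O(¬verify_invoice).
Premise 9, O(file_roster -> verify_invoice), contraposes to O(¬verify_invoice -> ¬file_roster); with O(¬verify_invoice) we get O(¬file_roster).
Premise 6 is O(¬log_out -> file_roster); contrapositively O(¬file_roster -> log_out). Since O(¬file_roster) holds, K gives O(log_out).
Premise 2, O(waive_policy -> ¬log_out), contraposes to O(log_out -> ¬waive_policy); with O(log_out) we get O(¬waive_policy).
Premises 1, 4, 5, 8, 12 do not contribute to this derivation.
Hence ¬waive_policy is obligatory.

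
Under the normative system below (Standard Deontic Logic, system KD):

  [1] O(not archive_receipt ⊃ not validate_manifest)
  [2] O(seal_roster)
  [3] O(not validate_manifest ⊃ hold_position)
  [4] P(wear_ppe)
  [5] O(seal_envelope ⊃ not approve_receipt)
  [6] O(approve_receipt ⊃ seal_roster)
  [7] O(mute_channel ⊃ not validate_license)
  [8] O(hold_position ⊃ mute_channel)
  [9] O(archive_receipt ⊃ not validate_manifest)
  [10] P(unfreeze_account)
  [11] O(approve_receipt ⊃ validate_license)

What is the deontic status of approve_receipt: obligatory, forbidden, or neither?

Forbidden

Premises 1 and 9 are O(not archive_receipt ⊃ not validate_manifest) and O(archive_receipt ⊃ not validate_manifest); every ideal world satisfies not archive_receipt or archive_receipt, so in either case not validate_manifest holds — hence O(not validate_manifest).
With premise 3, O(not validate_manifest ⊃ hold_position), the K-axiom yields O(hold_position).
With premise 8, O(hold_position ⊃ mute_channel), the K-axiom yields O(mute_channel).
From O(mute_channel) and premise 7, O(mute_channel ⊃ not validate_license), we obtain O(not validate_license).
Premise 11 is O(approve_receipt ⊃ validate_license); contrapositively O(not validate_license ⊃ not approve_receipt). Since O(not validate_license) holds, K gives O(not approve_receipt).
Premises 2, 4, 5, 6, 10 do not contribute to this derivation.
Thus O(not approve_receipt), which is F(approve_receipt): approve_receipt is forbidden.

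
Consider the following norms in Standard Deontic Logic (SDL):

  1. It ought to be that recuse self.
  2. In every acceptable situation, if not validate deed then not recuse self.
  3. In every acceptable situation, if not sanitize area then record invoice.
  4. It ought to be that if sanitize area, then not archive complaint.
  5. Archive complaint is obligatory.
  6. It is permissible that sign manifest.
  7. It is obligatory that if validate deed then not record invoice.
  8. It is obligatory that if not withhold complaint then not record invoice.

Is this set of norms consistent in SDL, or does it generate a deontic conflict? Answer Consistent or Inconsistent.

Inconsistent

From premise 1 we have O(recuse_self).
Premise 2 is O(¬validate_deed → ¬recuse_self); contrapositively O(recuse_self → validate_deed). Since O(recuse_self) holds, K gives O(validate_deed).
Applying K to premise 7 (O(validate_deed → ¬record_invoice)) and O(validate_deed) yields O(¬record_invoice).
Premise 3 is O(¬sanitize_area → record_invoice); contrapositively O(¬record_invoice → sanitize_area). Since O(¬record_invoice) holds, K gives O(sanitize_area).
From O(sanitize_area) and premise 4, O(sanitize_area → ¬archive_complaint), we obtain O(¬archive_complaint).
But premise 5 directly asserts O(archive_complaint).
We now have both O(¬archive_complaint) and O(archive_complaint) — archive_complaint is simultaneously obligatory and forbidden, violating the D-axiom.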